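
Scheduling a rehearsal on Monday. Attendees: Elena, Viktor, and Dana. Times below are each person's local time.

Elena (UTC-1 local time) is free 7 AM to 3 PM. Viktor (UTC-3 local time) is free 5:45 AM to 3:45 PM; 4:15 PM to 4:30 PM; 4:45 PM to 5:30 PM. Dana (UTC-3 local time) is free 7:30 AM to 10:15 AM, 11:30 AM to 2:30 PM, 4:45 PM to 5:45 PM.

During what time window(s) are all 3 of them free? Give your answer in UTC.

Elena in UTC: 08:00-16:00 (add 1h to convert from UTC-1).
Viktor in UTC: 08:45-18:45, 19:15-19:30, 19:45-20:30 (add 3h to convert from UTC-3).
Dana in UTC: 10:30-13:15, 14:30-17:30, 19:45-20:45 (add 3h to convert from UTC-3).
Elena ∩ Viktor: 08:45-16:00.
Elena ∩ Viktor ∩ Dana: 10:30-13:15, 14:30-16:00.
So the common availability across everyone is 10:30-13:15, 14:30-16:00.

10:30-13:15, 14:30-16:00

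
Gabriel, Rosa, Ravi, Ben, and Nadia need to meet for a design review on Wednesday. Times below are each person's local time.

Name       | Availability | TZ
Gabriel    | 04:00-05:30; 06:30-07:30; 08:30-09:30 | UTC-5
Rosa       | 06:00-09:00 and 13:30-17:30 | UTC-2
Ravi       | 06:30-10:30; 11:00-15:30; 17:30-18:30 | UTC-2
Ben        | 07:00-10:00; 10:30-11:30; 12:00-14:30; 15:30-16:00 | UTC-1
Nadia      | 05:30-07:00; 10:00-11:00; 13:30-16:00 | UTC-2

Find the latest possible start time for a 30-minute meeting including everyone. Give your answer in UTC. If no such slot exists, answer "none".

Gabriel in UTC: 09:00-10:30, 11:30-12:30, 13:30-14:30 (add 5h to convert from UTC-5).
Rosa in UTC: 08:00-11:00, 15:30-19:30 (add 2h to convert from UTC-2).
Ravi in UTC: 08:30-12:30, 13:00-17:30, 19:30-20:30 (add 2h to convert from UTC-2).
Ben in UTC: 08:00-11:00, 11:30-12:30, 13:00-15:30, 16:30-17:00 (add 1h to convert from UTC-1).
Nadia in UTC: 07:30-09:00, 12:00-13:00, 15:30-18:00 (add 2h to convert from UTC-2).
Gabriel ∩ Rosa: 09:00-10:30.
Gabriel ∩ Rosa ∩ Ravi: 09:00-10:30.
Gabriel ∩ Rosa ∩ Ravi ∩ Ben: 09:00-10:30.
Gabriel ∩ Rosa ∩ Ravi ∩ Ben ∩ Nadia: ∅.
There is no time when everyone is free.
No common window is at least 30 minutes long.

none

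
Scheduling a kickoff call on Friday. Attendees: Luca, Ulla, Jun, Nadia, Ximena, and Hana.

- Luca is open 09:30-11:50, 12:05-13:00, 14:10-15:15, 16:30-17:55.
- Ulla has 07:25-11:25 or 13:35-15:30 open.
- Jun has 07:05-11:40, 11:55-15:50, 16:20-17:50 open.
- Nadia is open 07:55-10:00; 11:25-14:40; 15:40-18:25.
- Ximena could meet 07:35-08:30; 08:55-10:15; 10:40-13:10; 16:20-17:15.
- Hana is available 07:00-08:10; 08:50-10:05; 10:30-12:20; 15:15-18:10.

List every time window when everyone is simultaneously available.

09:30-10:00

Luca ∩ Ulla: 09:30-11:25, 14:10-15:15.
Luca ∩ Ulla ∩ Jun: 09:30-11:25, 14:10-15:15.
Luca ∩ Ulla ∩ Jun ∩ Nadia: 09:30-10:00, 14:10-14:40.
Luca ∩ Ulla ∩ Jun ∩ Nadia ∩ Ximena: 09:30-10:00.
Luca ∩ Ulla ∩ Jun ∩ Nadia ∩ Ximena ∩ Hana: 09:30-10:00.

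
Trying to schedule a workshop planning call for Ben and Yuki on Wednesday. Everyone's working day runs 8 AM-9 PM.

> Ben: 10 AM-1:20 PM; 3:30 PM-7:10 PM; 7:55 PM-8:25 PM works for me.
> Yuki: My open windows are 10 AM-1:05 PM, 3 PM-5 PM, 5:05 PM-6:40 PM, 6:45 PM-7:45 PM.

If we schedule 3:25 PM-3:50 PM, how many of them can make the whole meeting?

1

Yuki can make the full 15:25-15:50 slot — that's 1.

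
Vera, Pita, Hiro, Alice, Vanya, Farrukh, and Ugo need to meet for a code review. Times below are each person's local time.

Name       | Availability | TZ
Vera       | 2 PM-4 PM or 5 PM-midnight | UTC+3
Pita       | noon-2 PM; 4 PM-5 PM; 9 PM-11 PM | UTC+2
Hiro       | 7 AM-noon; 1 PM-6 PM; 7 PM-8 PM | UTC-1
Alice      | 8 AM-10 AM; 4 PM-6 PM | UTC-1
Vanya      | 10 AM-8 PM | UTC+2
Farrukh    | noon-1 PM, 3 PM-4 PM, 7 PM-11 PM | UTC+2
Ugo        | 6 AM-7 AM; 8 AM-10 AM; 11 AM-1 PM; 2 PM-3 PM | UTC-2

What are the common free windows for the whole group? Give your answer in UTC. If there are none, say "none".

Vera in UTC: 11:00-13:00, 14:00-21:00 (subtract 3h to convert from UTC+3).
Pita in UTC: 10:00-12:00, 14:00-15:00, 19:00-21:00 (subtract 2h to convert from UTC+2).
Hiro in UTC: 08:00-13:00, 14:00-19:00, 20:00-21:00 (add 1h to convert from UTC-1).
Alice in UTC: 09:00-11:00, 17:00-19:00 (add 1h to convert from UTC-1).
Vanya in UTC: 08:00-18:00 (subtract 2h to convert from UTC+2).
Farrukh in UTC: 10:00-11:00, 13:00-14:00, 17:00-21:00 (subtract 2h to convert from UTC+2).
Ugo in UTC: 08:00-09:00, 10:00-12:00, 13:00-15:00, 16:00-17:00 (add 2h to convert from UTC-2).
Vera ∩ Pita: 11:00-12:00, 14:00-15:00, 19:00-21:00.
Vera ∩ Pita ∩ Hiro: 11:00-12:00, 14:00-15:00, 20:00-21:00.
Vera ∩ Pita ∩ Hiro ∩ Alice: ∅.
Vera ∩ Pita ∩ Hiro ∩ Alice ∩ Vanya: ∅.
Vera ∩ Pita ∩ Hiro ∩ Alice ∩ Vanya ∩ Farrukh: ∅.
Vera ∩ Pita ∩ Hiro ∩ Alice ∩ Vanya ∩ Farrukh ∩ Ugo: ∅.
There is no time when everyone is free.

none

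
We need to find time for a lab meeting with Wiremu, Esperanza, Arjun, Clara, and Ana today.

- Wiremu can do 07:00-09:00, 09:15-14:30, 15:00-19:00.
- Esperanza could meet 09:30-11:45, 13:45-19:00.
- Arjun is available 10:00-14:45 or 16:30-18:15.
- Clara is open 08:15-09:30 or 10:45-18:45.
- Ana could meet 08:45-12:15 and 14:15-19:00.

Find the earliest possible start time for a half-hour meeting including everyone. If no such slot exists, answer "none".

Wiremu ∩ Esperanza: 09:30-11:45, 13:45-14:30, 15:00-19:00.
Wiremu ∩ Esperanza ∩ Arjun: 10:00-11:45, 13:45-14:30, 16:30-18:15.
Wiremu ∩ Esperanza ∩ Arjun ∩ Clara: 10:45-11:45, 13:45-14:30, 16:30-18:15.
Wiremu ∩ Esperanza ∩ Arjun ∩ Clara ∩ Ana: 10:45-11:45, 14:15-14:30, 16:30-18:15.
The first common window of at least 30 minutes is 10:45-11:45, so the earliest start is 10:45.

10:45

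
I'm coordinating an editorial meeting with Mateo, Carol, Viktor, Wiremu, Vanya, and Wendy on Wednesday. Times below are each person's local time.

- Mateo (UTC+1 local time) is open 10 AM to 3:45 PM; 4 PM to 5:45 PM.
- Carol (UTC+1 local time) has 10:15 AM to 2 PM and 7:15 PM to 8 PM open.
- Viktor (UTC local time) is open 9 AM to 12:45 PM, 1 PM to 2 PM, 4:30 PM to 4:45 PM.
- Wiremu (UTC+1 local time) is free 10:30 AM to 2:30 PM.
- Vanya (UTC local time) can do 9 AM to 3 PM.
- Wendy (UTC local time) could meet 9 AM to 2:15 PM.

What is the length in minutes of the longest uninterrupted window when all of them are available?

Mateo in UTC: 09:00-14:45, 15:00-16:45 (subtract 1h to convert from UTC+1).
Carol in UTC: 09:15-13:00, 18:15-19:00 (subtract 1h to convert from UTC+1).
Viktor in UTC: 09:00-12:45, 13:00-14:00, 16:30-16:45.
Wiremu in UTC: 09:30-13:30 (subtract 1h to convert from UTC+1).
Vanya in UTC: 09:00-15:00.
Wendy in UTC: 09:00-14:15.
Mateo ∩ Carol: 09:15-13:00.
Mateo ∩ Carol ∩ Viktor: 09:15-12:45.
Mateo ∩ Carol ∩ Viktor ∩ Wiremu: 09:30-12:45.
Mateo ∩ Carol ∩ Viktor ∩ Wiremu ∩ Vanya: 09:30-12:45.
Mateo ∩ Carol ∩ Viktor ∩ Wiremu ∩ Vanya ∩ Wendy: 09:30-12:45.
Those are the intersection windows.
The longest is 09:30-12:45 at 195 minutes.

195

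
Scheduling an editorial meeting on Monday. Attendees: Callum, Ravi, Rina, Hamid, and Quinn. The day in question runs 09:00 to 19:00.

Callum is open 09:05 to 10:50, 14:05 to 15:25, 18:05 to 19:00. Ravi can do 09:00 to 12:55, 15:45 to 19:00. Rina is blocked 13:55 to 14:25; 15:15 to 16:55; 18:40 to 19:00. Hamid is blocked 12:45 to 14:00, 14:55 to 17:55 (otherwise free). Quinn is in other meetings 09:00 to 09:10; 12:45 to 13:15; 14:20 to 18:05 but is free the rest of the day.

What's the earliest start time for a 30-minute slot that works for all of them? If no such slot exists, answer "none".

Callum free: 09:05-10:50, 14:05-15:25, 18:05-19:00.
Ravi free: 09:00-12:55, 15:45-19:00.
Rina free: 09:00-13:55, 14:25-15:15, 16:55-18:40 (invert busy blocks within the working day).
Hamid free: 09:00-12:45, 14:00-14:55, 17:55-19:00 (invert busy blocks within the working day).
Quinn free: 09:10-12:45, 13:15-14:20, 18:05-19:00 (invert busy blocks within the working day).
Callum ∩ Ravi: 09:05-10:50, 18:05-19:00.
Callum ∩ Ravi ∩ Rina: 09:05-10:50, 18:05-18:40.
Callum ∩ Ravi ∩ Rina ∩ Hamid: 09:05-10:50, 18:05-18:40.
Callum ∩ Ravi ∩ Rina ∩ Hamid ∩ Quinn: 09:10-10:50, 18:05-18:40.
The first common window of at least 30 minutes is 09:10-10:50, so the earliest start is 09:10.

09:10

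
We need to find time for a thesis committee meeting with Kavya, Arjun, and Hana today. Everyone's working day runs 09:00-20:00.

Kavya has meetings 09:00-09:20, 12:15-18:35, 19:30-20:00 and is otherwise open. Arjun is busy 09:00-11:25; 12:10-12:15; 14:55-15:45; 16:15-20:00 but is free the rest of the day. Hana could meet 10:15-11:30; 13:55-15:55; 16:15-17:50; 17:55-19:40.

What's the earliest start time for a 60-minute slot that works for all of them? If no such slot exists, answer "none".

Kavya free: 09:20-12:15, 18:35-19:30 (invert busy blocks within the working day).
Arjun free: 11:25-12:10, 12:15-14:55, 15:45-16:15 (invert busy blocks within the working day).
Hana free: 10:15-11:30, 13:55-15:55, 16:15-17:50, 17:55-19:40.
Kavya ∩ Arjun: 11:25-12:10.
Kavya ∩ Arjun ∩ Hana: 11:25-11:30.
No common window is at least 60 minutes long.

none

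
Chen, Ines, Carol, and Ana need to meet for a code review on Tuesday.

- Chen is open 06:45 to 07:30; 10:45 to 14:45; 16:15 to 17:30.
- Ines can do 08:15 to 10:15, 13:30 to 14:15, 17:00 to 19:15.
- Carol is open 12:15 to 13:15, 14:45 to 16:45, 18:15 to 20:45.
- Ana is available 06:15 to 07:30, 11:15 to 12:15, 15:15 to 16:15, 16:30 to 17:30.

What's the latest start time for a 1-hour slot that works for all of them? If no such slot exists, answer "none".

Chen ∩ Ines: 13:30-14:15, 17:00-17:30.
Chen ∩ Ines ∩ Carol: ∅.
Chen ∩ Ines ∩ Carol ∩ Ana: ∅.
There is no time when everyone is free.
No common window is at least 60 minutes long.

none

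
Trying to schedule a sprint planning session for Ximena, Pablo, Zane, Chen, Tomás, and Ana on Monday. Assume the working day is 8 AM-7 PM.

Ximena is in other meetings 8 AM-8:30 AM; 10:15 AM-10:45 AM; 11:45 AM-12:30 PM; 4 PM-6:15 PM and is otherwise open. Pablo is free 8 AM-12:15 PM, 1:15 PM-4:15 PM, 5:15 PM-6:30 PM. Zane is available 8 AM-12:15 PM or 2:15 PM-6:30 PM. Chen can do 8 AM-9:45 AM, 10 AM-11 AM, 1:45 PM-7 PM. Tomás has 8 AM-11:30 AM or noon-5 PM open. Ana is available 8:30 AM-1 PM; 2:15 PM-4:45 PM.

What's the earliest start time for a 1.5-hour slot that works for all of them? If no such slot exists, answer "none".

Ximena free: 08:30-10:15, 10:45-11:45, 12:30-16:00, 18:15-19:00 (invert busy blocks within the working day).
Pablo free: 08:00-12:15, 13:15-16:15, 17:15-18:30.
Zane free: 08:00-12:15, 14:15-18:30.
Chen free: 08:00-09:45, 10:00-11:00, 13:45-19:00.
Tomás free: 08:00-11:30, 12:00-17:00.
Ana free: 08:30-13:00, 14:15-16:45.
Ximena ∩ Pablo: 08:30-10:15, 10:45-11:45, 13:15-16:00, 18:15-18:30.
Ximena ∩ Pablo ∩ Zane: 08:30-10:15, 10:45-11:45, 14:15-16:00, 18:15-18:30.
Ximena ∩ Pablo ∩ Zane ∩ Chen: 08:30-09:45, 10:00-10:15, 10:45-11:00, 14:15-16:00, 18:15-18:30.
Ximena ∩ Pablo ∩ Zane ∩ Chen ∩ Tomás: 08:30-09:45, 10:00-10:15, 10:45-11:00, 14:15-16:00.
Ximena ∩ Pablo ∩ Zane ∩ Chen ∩ Tomás ∩ Ana: 08:30-09:45, 10:00-10:15, 10:45-11:00, 14:15-16:00.
The first common window of at least 90 minutes is 14:15-16:00, so the earliest start is 14:15.

14:15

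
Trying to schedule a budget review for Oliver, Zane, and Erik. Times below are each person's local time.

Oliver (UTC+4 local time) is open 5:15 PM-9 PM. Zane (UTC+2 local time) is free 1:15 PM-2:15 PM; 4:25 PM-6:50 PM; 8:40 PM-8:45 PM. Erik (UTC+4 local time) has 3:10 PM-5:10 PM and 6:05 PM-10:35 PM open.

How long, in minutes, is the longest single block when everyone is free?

145

Oliver in UTC: 13:15-17:00 (subtract 4h to convert from UTC+4).
Zane in UTC: 11:15-12:15, 14:25-16:50, 18:40-18:45 (subtract 2h to convert from UTC+2).
Erik in UTC: 11:10-13:10, 14:05-18:35 (subtract 4h to convert from UTC+4).
Oliver ∩ Zane: 14:25-16:50.
Oliver ∩ Zane ∩ Erik: 14:25-16:50.
So the common availability across everyone is 14:25-16:50.
The longest is 14:25-16:50 at 145 minutes.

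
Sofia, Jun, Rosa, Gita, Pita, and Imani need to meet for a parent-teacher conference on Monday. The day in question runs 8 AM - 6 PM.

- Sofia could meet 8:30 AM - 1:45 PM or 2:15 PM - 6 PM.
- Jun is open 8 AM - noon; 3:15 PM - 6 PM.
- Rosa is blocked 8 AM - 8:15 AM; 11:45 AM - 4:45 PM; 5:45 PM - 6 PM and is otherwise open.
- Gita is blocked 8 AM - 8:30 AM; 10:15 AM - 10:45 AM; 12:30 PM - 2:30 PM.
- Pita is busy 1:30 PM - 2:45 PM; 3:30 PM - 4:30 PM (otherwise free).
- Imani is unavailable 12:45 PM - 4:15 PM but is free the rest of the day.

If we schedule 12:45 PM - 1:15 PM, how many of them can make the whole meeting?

2

Sofia free: 08:30-13:45, 14:15-18:00.
Jun free: 08:00-12:00, 15:15-18:00.
Rosa free: 08:15-11:45, 16:45-17:45 (invert busy blocks within the working day).
Gita free: 08:30-10:15, 10:45-12:30, 14:30-18:00 (invert busy blocks within the working day).
Pita free: 08:00-13:30, 14:45-15:30, 16:30-18:00 (invert busy blocks within the working day).
Imani free: 08:00-12:45, 16:15-18:00 (invert busy blocks within the working day).
Sofia and Pita can make the full 12:45-13:15 slot — that's 2.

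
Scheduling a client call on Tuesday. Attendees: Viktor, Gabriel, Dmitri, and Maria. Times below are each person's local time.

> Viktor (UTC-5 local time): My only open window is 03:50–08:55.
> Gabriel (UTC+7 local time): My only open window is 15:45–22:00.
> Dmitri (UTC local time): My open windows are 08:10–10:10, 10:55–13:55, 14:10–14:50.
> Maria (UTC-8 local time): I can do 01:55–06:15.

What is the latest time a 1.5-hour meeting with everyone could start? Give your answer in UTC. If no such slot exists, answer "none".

Viktor in UTC: 08:50-13:55 (add 5h to convert from UTC-5).
Gabriel in UTC: 08:45-15:00 (subtract 7h to convert from UTC+7).
Dmitri in UTC: 08:10-10:10, 10:55-13:55, 14:10-14:50.
Maria in UTC: 09:55-14:15 (add 8h to convert from UTC-8).
Viktor ∩ Gabriel: 08:50-13:55.
Viktor ∩ Gabriel ∩ Dmitri: 08:50-10:10, 10:55-13:55.
Viktor ∩ Gabriel ∩ Dmitri ∩ Maria: 09:55-10:10, 10:55-13:55.
So the common availability across everyone is 09:55-10:10, 10:55-13:55.
The last common window of at least 90 minutes is 10:55-13:55; a 90-minute meeting can start as late as 12:25 and still end by 13:55.

12:25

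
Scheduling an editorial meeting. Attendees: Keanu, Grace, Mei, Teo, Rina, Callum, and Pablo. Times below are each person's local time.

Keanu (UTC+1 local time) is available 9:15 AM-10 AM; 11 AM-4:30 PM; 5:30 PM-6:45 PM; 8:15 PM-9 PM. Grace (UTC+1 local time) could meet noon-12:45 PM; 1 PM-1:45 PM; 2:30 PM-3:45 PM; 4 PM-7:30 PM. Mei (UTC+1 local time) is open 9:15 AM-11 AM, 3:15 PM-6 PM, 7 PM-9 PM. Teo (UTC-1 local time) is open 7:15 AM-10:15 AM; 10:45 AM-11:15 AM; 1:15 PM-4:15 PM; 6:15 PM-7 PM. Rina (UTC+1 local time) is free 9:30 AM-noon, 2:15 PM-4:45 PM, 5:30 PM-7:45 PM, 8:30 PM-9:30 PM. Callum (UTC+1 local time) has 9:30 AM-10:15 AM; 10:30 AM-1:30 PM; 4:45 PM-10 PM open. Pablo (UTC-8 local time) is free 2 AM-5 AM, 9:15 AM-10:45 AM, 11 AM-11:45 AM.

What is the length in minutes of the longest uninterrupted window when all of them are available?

0

Keanu in UTC: 08:15-09:00, 10:00-15:30, 16:30-17:45, 19:15-20:00 (subtract 1h to convert from UTC+1).
Grace in UTC: 11:00-11:45, 12:00-12:45, 13:30-14:45, 15:00-18:30 (subtract 1h to convert from UTC+1).
Mei in UTC: 08:15-10:00, 14:15-17:00, 18:00-20:00 (subtract 1h to convert from UTC+1).
Teo in UTC: 08:15-11:15, 11:45-12:15, 14:15-17:15, 19:15-20:00 (add 1h to convert from UTC-1).
Rina in UTC: 08:30-11:00, 13:15-15:45, 16:30-18:45, 19:30-20:30 (subtract 1h to convert from UTC+1).
Callum in UTC: 08:30-09:15, 09:30-12:30, 15:45-21:00 (subtract 1h to convert from UTC+1).
Pablo in UTC: 10:00-13:00, 17:15-18:45, 19:00-19:45 (add 8h to convert from UTC-8).
Keanu ∩ Grace: 11:00-11:45, 12:00-12:45, 13:30-14:45, 15:00-15:30, 16:30-17:45.
Keanu ∩ Grace ∩ Mei: 14:15-14:45, 15:00-15:30, 16:30-17:00.
Keanu ∩ Grace ∩ Mei ∩ Teo: 14:15-14:45, 15:00-15:30, 16:30-17:00.
Keanu ∩ Grace ∩ Mei ∩ Teo ∩ Rina: 14:15-14:45, 15:00-15:30, 16:30-17:00.
Keanu ∩ Grace ∩ Mei ∩ Teo ∩ Rina ∩ Callum: 16:30-17:00.
Keanu ∩ Grace ∩ Mei ∩ Teo ∩ Rina ∩ Callum ∩ Pablo: ∅.
There is no time when everyone is free.
No common window exists, so the longest block is 0 minutes.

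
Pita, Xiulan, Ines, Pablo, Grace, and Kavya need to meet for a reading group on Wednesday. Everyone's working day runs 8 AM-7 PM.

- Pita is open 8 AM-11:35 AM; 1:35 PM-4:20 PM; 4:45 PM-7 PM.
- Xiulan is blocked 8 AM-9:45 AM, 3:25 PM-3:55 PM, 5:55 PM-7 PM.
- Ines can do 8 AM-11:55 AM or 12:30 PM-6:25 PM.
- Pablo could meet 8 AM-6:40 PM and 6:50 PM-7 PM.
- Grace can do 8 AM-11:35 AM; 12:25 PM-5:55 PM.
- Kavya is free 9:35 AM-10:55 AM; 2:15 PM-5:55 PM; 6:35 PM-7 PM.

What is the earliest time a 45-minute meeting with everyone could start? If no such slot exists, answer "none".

09:45

Pita free: 08:00-11:35, 13:35-16:20, 16:45-19:00.
Xiulan free: 09:45-15:25, 15:55-17:55 (invert busy blocks within the working day).
Ines free: 08:00-11:55, 12:30-18:25.
Pablo free: 08:00-18:40, 18:50-19:00.
Grace free: 08:00-11:35, 12:25-17:55.
Kavya free: 09:35-10:55, 14:15-17:55, 18:35-19:00.
Pita ∩ Xiulan: 09:45-11:35, 13:35-15:25, 15:55-16:20, 16:45-17:55.
Pita ∩ Xiulan ∩ Ines: 09:45-11:35, 13:35-15:25, 15:55-16:20, 16:45-17:55.
Pita ∩ Xiulan ∩ Ines ∩ Pablo: 09:45-11:35, 13:35-15:25, 15:55-16:20, 16:45-17:55.
Pita ∩ Xiulan ∩ Ines ∩ Pablo ∩ Grace: 09:45-11:35, 13:35-15:25, 15:55-16:20, 16:45-17:55.
Pita ∩ Xiulan ∩ Ines ∩ Pablo ∩ Grace ∩ Kavya: 09:45-10:55, 14:15-15:25, 15:55-16:20, 16:45-17:55.
Those are the intersection windows.
The first common window of at least 45 minutes is 09:45-10:55, so the earliest start is 09:45.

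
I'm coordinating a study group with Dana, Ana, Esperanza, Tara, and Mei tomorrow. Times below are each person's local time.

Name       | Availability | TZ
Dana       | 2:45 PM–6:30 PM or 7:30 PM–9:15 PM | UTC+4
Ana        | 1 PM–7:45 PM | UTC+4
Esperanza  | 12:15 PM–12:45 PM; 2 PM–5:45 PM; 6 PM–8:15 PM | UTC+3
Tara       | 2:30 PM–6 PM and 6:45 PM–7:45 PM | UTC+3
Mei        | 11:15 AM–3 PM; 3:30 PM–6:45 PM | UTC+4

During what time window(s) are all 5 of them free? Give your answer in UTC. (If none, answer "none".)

Dana in UTC: 10:45-14:30, 15:30-17:15 (subtract 4h to convert from UTC+4).
Ana in UTC: 09:00-15:45 (subtract 4h to convert from UTC+4).
Esperanza in UTC: 09:15-09:45, 11:00-14:45, 15:00-17:15 (subtract 3h to convert from UTC+3).
Tara in UTC: 11:30-15:00, 15:45-16:45 (subtract 3h to convert from UTC+3).
Mei in UTC: 07:15-11:00, 11:30-14:45 (subtract 4h to convert from UTC+4).
Dana ∩ Ana: 10:45-14:30, 15:30-15:45.
Dana ∩ Ana ∩ Esperanza: 11:00-14:30, 15:30-15:45.
Dana ∩ Ana ∩ Esperanza ∩ Tara: 11:30-14:30.
Dana ∩ Ana ∩ Esperanza ∩ Tara ∩ Mei: 11:30-14:30.
So the common availability across everyone is 11:30-14:30.

11:30-14:30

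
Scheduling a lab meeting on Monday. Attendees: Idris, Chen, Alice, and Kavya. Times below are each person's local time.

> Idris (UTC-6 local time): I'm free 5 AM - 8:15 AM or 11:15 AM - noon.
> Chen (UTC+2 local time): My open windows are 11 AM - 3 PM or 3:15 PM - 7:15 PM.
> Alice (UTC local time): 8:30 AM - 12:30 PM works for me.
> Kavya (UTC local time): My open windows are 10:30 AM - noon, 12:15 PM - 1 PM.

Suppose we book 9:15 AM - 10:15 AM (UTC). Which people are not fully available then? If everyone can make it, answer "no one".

Idris in UTC: 11:00-14:15, 17:15-18:00 (add 6h to convert from UTC-6).
Chen in UTC: 09:00-13:00, 13:15-17:15 (subtract 2h to convert from UTC+2).
Alice in UTC: 08:30-12:30.
Kavya in UTC: 10:30-12:00, 12:15-13:00.
Idris: not fully free for 09:15-10:15. Chen: free for 09:15-10:15. Alice: free for 09:15-10:15. Kavya: not fully free for 09:15-10:15.

Idris, Kavya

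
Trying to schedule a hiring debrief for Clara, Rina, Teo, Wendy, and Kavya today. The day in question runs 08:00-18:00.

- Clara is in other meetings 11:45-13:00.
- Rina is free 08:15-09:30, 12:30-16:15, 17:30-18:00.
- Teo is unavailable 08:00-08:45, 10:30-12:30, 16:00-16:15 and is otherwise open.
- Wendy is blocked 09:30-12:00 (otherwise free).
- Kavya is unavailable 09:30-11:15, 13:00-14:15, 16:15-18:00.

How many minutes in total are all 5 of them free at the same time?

Clara free: 08:00-11:45, 13:00-18:00 (invert busy blocks within the working day).
Rina free: 08:15-09:30, 12:30-16:15, 17:30-18:00.
Teo free: 08:45-10:30, 12:30-16:00, 16:15-18:00 (invert busy blocks within the working day).
Wendy free: 08:00-09:30, 12:00-18:00 (invert busy blocks within the working day).
Kavya free: 08:00-09:30, 11:15-13:00, 14:15-16:15 (invert busy blocks within the working day).
Clara ∩ Rina: 08:15-09:30, 13:00-16:15, 17:30-18:00.
Clara ∩ Rina ∩ Teo: 08:45-09:30, 13:00-16:00, 17:30-18:00.
Clara ∩ Rina ∩ Teo ∩ Wendy: 08:45-09:30, 13:00-16:00, 17:30-18:00.
Clara ∩ Rina ∩ Teo ∩ Wendy ∩ Kavya: 08:45-09:30, 14:15-16:00.
So the common availability across everyone is 08:45-09:30, 14:15-16:00.
Summing the common windows: 45 + 105 = 150 minutes.

150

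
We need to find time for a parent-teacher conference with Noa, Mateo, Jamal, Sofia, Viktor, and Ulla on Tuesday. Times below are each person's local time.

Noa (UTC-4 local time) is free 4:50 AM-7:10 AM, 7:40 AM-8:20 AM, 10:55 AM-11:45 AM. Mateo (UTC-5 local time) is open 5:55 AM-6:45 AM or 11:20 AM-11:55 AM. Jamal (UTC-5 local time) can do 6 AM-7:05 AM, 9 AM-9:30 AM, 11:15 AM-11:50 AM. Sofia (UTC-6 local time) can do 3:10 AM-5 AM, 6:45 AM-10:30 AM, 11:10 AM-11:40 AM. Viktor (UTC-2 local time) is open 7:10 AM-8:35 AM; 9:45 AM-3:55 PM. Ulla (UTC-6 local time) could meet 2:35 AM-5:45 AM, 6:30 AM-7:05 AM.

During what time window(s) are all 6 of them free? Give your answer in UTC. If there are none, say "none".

none

Noa in UTC: 08:50-11:10, 11:40-12:20, 14:55-15:45 (add 4h to convert from UTC-4).
Mateo in UTC: 10:55-11:45, 16:20-16:55 (add 5h to convert from UTC-5).
Jamal in UTC: 11:00-12:05, 14:00-14:30, 16:15-16:50 (add 5h to convert from UTC-5).
Sofia in UTC: 09:10-11:00, 12:45-16:30, 17:10-17:40 (add 6h to convert from UTC-6).
Viktor in UTC: 09:10-10:35, 11:45-17:55 (add 2h to convert from UTC-2).
Ulla in UTC: 08:35-11:45, 12:30-13:05 (add 6h to convert from UTC-6).
Noa ∩ Mateo: 10:55-11:10, 11:40-11:45.
Noa ∩ Mateo ∩ Jamal: 11:00-11:10, 11:40-11:45.
Noa ∩ Mateo ∩ Jamal ∩ Sofia: ∅.
Noa ∩ Mateo ∩ Jamal ∩ Sofia ∩ Viktor: ∅.
Noa ∩ Mateo ∩ Jamal ∩ Sofia ∩ Viktor ∩ Ulla: ∅.
There is no time when everyone is free.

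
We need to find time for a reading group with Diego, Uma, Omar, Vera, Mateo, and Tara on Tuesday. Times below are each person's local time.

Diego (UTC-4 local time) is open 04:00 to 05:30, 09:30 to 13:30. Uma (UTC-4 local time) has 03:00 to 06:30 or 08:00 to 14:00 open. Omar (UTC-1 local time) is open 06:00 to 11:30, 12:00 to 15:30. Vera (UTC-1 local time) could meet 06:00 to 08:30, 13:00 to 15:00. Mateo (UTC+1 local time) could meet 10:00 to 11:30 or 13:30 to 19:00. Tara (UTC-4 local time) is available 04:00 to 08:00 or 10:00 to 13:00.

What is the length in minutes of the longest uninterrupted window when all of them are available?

Diego in UTC: 08:00-09:30, 13:30-17:30 (add 4h to convert from UTC-4).
Uma in UTC: 07:00-10:30, 12:00-18:00 (add 4h to convert from UTC-4).
Omar in UTC: 07:00-12:30, 13:00-16:30 (add 1h to convert from UTC-1).
Vera in UTC: 07:00-09:30, 14:00-16:00 (add 1h to convert from UTC-1).
Mateo in UTC: 09:00-10:30, 12:30-18:00 (subtract 1h to convert from UTC+1).
Tara in UTC: 08:00-12:00, 14:00-17:00 (add 4h to convert from UTC-4).
Diego ∩ Uma: 08:00-09:30, 13:30-17:30.
Diego ∩ Uma ∩ Omar: 08:00-09:30, 13:30-16:30.
Diego ∩ Uma ∩ Omar ∩ Vera: 08:00-09:30, 14:00-16:00.
Diego ∩ Uma ∩ Omar ∩ Vera ∩ Mateo: 09:00-09:30, 14:00-16:00.
Diego ∩ Uma ∩ Omar ∩ Vera ∩ Mateo ∩ Tara: 09:00-09:30, 14:00-16:00.
The longest is 14:00-16:00 at 120 minutes.

120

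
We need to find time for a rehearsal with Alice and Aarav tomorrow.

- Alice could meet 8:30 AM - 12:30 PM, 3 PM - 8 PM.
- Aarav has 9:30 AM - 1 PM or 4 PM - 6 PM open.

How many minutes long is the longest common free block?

Alice ∩ Aarav: 09:30-12:30, 16:00-18:00.
Those are the intersection windows.
The longest is 09:30-12:30 at 180 minutes.

180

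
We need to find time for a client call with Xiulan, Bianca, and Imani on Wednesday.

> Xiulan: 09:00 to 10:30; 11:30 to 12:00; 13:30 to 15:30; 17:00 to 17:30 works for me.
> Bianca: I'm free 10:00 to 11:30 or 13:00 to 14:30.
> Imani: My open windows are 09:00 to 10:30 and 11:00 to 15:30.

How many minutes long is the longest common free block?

60

Xiulan ∩ Bianca: 10:00-10:30, 13:30-14:30.
Xiulan ∩ Bianca ∩ Imani: 10:00-10:30, 13:30-14:30.
Those are the intersection windows.
The longest is 13:30-14:30 at 60 minutes.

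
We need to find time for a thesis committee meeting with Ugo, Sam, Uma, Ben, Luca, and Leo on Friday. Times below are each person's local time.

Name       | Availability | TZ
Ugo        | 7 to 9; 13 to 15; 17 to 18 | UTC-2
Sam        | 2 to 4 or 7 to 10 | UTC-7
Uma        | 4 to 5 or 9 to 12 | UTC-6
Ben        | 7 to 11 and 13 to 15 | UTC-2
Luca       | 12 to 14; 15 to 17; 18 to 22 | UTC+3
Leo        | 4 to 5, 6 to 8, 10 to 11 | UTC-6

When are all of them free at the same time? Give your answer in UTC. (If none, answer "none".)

Ugo in UTC: 09:00-11:00, 15:00-17:00, 19:00-20:00 (add 2h to convert from UTC-2).
Sam in UTC: 09:00-11:00, 14:00-17:00 (add 7h to convert from UTC-7).
Uma in UTC: 10:00-11:00, 15:00-18:00 (add 6h to convert from UTC-6).
Ben in UTC: 09:00-13:00, 15:00-17:00 (add 2h to convert from UTC-2).
Luca in UTC: 09:00-11:00, 12:00-14:00, 15:00-19:00 (subtract 3h to convert from UTC+3).
Leo in UTC: 10:00-11:00, 12:00-14:00, 16:00-17:00 (add 6h to convert from UTC-6).
Ugo ∩ Sam: 09:00-11:00, 15:00-17:00.
Ugo ∩ Sam ∩ Uma: 10:00-11:00, 15:00-17:00.
Ugo ∩ Sam ∩ Uma ∩ Ben: 10:00-11:00, 15:00-17:00.
Ugo ∩ Sam ∩ Uma ∩ Ben ∩ Luca: 10:00-11:00, 15:00-17:00.
Ugo ∩ Sam ∩ Uma ∩ Ben ∩ Luca ∩ Leo: 10:00-11:00, 16:00-17:00.

10:00-11:00, 16:00-17:00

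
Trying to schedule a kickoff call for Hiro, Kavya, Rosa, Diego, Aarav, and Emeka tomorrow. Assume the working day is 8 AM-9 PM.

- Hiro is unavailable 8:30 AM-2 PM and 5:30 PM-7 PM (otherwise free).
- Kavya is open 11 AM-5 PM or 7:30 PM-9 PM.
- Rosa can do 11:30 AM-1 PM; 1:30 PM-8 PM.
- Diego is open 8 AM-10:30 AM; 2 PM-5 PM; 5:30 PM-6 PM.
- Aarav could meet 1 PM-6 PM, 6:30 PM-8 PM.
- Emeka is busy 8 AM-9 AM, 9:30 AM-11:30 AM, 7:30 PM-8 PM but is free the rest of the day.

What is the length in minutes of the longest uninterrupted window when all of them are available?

180

Hiro free: 08:00-08:30, 14:00-17:30, 19:00-21:00 (invert busy blocks within the working day).
Kavya free: 11:00-17:00, 19:30-21:00.
Rosa free: 11:30-13:00, 13:30-20:00.
Diego free: 08:00-10:30, 14:00-17:00, 17:30-18:00.
Aarav free: 13:00-18:00, 18:30-20:00.
Emeka free: 09:00-09:30, 11:30-19:30, 20:00-21:00 (invert busy blocks within the working day).
Hiro ∩ Kavya: 14:00-17:00, 19:30-21:00.
Hiro ∩ Kavya ∩ Rosa: 14:00-17:00, 19:30-20:00.
Hiro ∩ Kavya ∩ Rosa ∩ Diego: 14:00-17:00.
Hiro ∩ Kavya ∩ Rosa ∩ Diego ∩ Aarav: 14:00-17:00.
Hiro ∩ Kavya ∩ Rosa ∩ Diego ∩ Aarav ∩ Emeka: 14:00-17:00.
Those are the intersection windows.
The longest is 14:00-17:00 at 180 minutes.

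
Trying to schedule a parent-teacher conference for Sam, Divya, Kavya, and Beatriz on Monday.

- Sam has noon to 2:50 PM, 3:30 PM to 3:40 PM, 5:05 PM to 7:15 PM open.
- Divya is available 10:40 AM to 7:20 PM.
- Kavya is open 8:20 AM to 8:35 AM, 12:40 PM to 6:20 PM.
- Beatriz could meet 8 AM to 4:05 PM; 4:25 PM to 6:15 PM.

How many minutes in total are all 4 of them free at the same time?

Sam ∩ Divya: 12:00-14:50, 15:30-15:40, 17:05-19:15.
Sam ∩ Divya ∩ Kavya: 12:40-14:50, 15:30-15:40, 17:05-18:20.
Sam ∩ Divya ∩ Kavya ∩ Beatriz: 12:40-14:50, 15:30-15:40, 17:05-18:15.
Summing the common windows: 130 + 10 + 70 = 210 minutes.

210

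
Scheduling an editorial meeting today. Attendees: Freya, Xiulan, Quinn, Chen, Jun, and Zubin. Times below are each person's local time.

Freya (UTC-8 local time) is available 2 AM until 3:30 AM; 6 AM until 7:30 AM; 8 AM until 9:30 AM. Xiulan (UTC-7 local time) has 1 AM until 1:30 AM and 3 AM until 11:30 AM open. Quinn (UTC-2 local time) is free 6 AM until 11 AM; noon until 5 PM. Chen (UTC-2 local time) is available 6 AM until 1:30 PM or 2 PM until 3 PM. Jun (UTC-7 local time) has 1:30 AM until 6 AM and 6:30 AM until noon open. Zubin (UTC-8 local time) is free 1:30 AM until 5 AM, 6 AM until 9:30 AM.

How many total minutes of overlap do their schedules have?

240

Freya in UTC: 10:00-11:30, 14:00-15:30, 16:00-17:30 (add 8h to convert from UTC-8).
Xiulan in UTC: 08:00-08:30, 10:00-18:30 (add 7h to convert from UTC-7).
Quinn in UTC: 08:00-13:00, 14:00-19:00 (add 2h to convert from UTC-2).
Chen in UTC: 08:00-15:30, 16:00-17:00 (add 2h to convert from UTC-2).
Jun in UTC: 08:30-13:00, 13:30-19:00 (add 7h to convert from UTC-7).
Zubin in UTC: 09:30-13:00, 14:00-17:30 (add 8h to convert from UTC-8).
Freya ∩ Xiulan: 10:00-11:30, 14:00-15:30, 16:00-17:30.
Freya ∩ Xiulan ∩ Quinn: 10:00-11:30, 14:00-15:30, 16:00-17:30.
Freya ∩ Xiulan ∩ Quinn ∩ Chen: 10:00-11:30, 14:00-15:30, 16:00-17:00.
Freya ∩ Xiulan ∩ Quinn ∩ Chen ∩ Jun: 10:00-11:30, 14:00-15:30, 16:00-17:00.
Freya ∩ Xiulan ∩ Quinn ∩ Chen ∩ Jun ∩ Zubin: 10:00-11:30, 14:00-15:30, 16:00-17:00.
So the common availability across everyone is 10:00-11:30, 14:00-15:30, 16:00-17:00.
Summing the common windows: 90 + 90 + 60 = 240 minutes.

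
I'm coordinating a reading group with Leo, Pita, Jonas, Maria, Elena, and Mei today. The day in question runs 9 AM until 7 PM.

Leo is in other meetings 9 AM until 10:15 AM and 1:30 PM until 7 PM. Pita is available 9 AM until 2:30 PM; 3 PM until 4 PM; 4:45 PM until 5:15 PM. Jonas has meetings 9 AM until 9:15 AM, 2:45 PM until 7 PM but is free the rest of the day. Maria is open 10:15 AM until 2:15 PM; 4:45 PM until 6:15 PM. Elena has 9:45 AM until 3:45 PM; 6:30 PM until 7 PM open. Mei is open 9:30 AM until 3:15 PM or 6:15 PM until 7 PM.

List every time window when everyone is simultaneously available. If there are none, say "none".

10:15-13:30

Leo free: 10:15-13:30 (invert busy blocks within the working day).
Pita free: 09:00-14:30, 15:00-16:00, 16:45-17:15.
Jonas free: 09:15-14:45 (invert busy blocks within the working day).
Maria free: 10:15-14:15, 16:45-18:15.
Elena free: 09:45-15:45, 18:30-19:00.
Mei free: 09:30-15:15, 18:15-19:00.
Leo ∩ Pita: 10:15-13:30.
Leo ∩ Pita ∩ Jonas: 10:15-13:30.
Leo ∩ Pita ∩ Jonas ∩ Maria: 10:15-13:30.
Leo ∩ Pita ∩ Jonas ∩ Maria ∩ Elena: 10:15-13:30.
Leo ∩ Pita ∩ Jonas ∩ Maria ∩ Elena ∩ Mei: 10:15-13:30.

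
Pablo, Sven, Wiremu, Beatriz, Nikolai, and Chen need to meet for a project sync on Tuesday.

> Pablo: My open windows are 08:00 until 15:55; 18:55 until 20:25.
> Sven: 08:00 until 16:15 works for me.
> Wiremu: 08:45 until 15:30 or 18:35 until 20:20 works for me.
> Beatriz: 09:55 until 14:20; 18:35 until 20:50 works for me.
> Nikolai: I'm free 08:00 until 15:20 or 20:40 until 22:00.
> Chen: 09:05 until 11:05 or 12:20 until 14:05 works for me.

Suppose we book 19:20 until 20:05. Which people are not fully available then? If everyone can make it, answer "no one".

Pablo: free for 19:20-20:05. Sven: not fully free for 19:20-20:05. Wiremu: free for 19:20-20:05. Beatriz: free for 19:20-20:05. Nikolai: not fully free for 19:20-20:05. Chen: not fully free for 19:20-20:05.

Chen, Nikolai, Sven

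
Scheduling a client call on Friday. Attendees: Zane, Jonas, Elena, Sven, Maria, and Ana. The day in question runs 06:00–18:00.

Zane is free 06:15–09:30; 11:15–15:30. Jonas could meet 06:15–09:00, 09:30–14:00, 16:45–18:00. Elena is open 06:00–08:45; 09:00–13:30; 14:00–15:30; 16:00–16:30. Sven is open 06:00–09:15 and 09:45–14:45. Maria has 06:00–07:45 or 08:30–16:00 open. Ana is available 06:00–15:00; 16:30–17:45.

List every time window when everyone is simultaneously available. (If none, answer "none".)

06:15-07:45, 08:30-08:45, 11:15-13:30

Zane ∩ Jonas: 06:15-09:00, 11:15-14:00.
Zane ∩ Jonas ∩ Elena: 06:15-08:45, 11:15-13:30.
Zane ∩ Jonas ∩ Elena ∩ Sven: 06:15-08:45, 11:15-13:30.
Zane ∩ Jonas ∩ Elena ∩ Sven ∩ Maria: 06:15-07:45, 08:30-08:45, 11:15-13:30.
Zane ∩ Jonas ∩ Elena ∩ Sven ∩ Maria ∩ Ana: 06:15-07:45, 08:30-08:45, 11:15-13:30.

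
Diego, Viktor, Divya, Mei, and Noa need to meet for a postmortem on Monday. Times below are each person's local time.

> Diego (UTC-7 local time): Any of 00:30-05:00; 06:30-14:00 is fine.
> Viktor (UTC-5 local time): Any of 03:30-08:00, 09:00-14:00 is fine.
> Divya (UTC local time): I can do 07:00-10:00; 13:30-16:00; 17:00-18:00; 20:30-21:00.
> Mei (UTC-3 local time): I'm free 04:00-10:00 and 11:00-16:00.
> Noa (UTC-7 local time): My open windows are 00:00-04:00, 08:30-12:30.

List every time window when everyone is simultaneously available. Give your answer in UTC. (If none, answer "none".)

Diego in UTC: 07:30-12:00, 13:30-21:00 (add 7h to convert from UTC-7).
Viktor in UTC: 08:30-13:00, 14:00-19:00 (add 5h to convert from UTC-5).
Divya in UTC: 07:00-10:00, 13:30-16:00, 17:00-18:00, 20:30-21:00.
Mei in UTC: 07:00-13:00, 14:00-19:00 (add 3h to convert from UTC-3).
Noa in UTC: 07:00-11:00, 15:30-19:30 (add 7h to convert from UTC-7).
Diego ∩ Viktor: 08:30-12:00, 14:00-19:00.
Diego ∩ Viktor ∩ Divya: 08:30-10:00, 14:00-16:00, 17:00-18:00.
Diego ∩ Viktor ∩ Divya ∩ Mei: 08:30-10:00, 14:00-16:00, 17:00-18:00.
Diego ∩ Viktor ∩ Divya ∩ Mei ∩ Noa: 08:30-10:00, 15:30-16:00, 17:00-18:00.

08:30-10:00, 15:30-16:00, 17:00-18:00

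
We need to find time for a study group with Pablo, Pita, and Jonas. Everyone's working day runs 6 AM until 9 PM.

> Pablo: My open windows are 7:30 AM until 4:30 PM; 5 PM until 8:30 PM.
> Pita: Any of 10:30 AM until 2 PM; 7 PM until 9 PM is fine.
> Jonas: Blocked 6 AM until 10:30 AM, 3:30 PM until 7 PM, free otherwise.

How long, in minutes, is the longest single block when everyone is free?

210

Pablo free: 07:30-16:30, 17:00-20:30.
Pita free: 10:30-14:00, 19:00-21:00.
Jonas free: 10:30-15:30, 19:00-21:00 (invert busy blocks within the working day).
Pablo ∩ Pita: 10:30-14:00, 19:00-20:30.
Pablo ∩ Pita ∩ Jonas: 10:30-14:00, 19:00-20:30.
Those are the intersection windows.
The longest is 10:30-14:00 at 210 minutes.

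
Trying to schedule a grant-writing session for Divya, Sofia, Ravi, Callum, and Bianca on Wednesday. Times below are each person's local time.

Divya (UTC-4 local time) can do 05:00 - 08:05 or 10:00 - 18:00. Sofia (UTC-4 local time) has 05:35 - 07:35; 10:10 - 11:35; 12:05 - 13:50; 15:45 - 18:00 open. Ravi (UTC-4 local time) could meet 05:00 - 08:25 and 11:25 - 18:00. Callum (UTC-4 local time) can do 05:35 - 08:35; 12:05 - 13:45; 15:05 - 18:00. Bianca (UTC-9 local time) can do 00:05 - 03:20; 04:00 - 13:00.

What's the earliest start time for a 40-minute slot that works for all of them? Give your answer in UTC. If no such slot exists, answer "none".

09:35

Divya in UTC: 09:00-12:05, 14:00-22:00 (add 4h to convert from UTC-4).
Sofia in UTC: 09:35-11:35, 14:10-15:35, 16:05-17:50, 19:45-22:00 (add 4h to convert from UTC-4).
Ravi in UTC: 09:00-12:25, 15:25-22:00 (add 4h to convert from UTC-4).
Callum in UTC: 09:35-12:35, 16:05-17:45, 19:05-22:00 (add 4h to convert from UTC-4).
Bianca in UTC: 09:05-12:20, 13:00-22:00 (add 9h to convert from UTC-9).
Divya ∩ Sofia: 09:35-11:35, 14:10-15:35, 16:05-17:50, 19:45-22:00.
Divya ∩ Sofia ∩ Ravi: 09:35-11:35, 15:25-15:35, 16:05-17:50, 19:45-22:00.
Divya ∩ Sofia ∩ Ravi ∩ Callum: 09:35-11:35, 16:05-17:45, 19:45-22:00.
Divya ∩ Sofia ∩ Ravi ∩ Callum ∩ Bianca: 09:35-11:35, 16:05-17:45, 19:45-22:00.
Those are the intersection windows.
The first common window of at least 40 minutes is 09:35-11:35, so the earliest start is 09:35.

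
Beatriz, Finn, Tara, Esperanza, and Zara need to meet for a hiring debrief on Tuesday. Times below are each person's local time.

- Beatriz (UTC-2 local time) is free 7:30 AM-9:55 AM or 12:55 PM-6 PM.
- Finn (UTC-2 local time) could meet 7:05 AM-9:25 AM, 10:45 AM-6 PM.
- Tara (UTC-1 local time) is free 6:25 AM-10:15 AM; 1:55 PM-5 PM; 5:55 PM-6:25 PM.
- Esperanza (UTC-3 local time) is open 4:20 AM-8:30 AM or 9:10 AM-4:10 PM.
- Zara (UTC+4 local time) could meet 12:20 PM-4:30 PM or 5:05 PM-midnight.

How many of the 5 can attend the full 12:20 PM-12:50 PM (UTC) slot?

Beatriz in UTC: 09:30-11:55, 14:55-20:00 (add 2h to convert from UTC-2).
Finn in UTC: 09:05-11:25, 12:45-20:00 (add 2h to convert from UTC-2).
Tara in UTC: 07:25-11:15, 14:55-18:00, 18:55-19:25 (add 1h to convert from UTC-1).
Esperanza in UTC: 07:20-11:30, 12:10-19:10 (add 3h to convert from UTC-3).
Zara in UTC: 08:20-12:30, 13:05-20:00 (subtract 4h to convert from UTC+4).
Esperanza can make the full 12:20-12:50 slot — that's 1.

1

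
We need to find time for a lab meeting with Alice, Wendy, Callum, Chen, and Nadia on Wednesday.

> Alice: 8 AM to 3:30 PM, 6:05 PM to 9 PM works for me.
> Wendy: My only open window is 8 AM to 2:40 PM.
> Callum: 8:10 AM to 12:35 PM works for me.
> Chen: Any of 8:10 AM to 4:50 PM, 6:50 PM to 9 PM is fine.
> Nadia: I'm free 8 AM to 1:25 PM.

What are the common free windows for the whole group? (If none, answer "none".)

Alice ∩ Wendy: 08:00-14:40.
Alice ∩ Wendy ∩ Callum: 08:10-12:35.
Alice ∩ Wendy ∩ Callum ∩ Chen: 08:10-12:35.
Alice ∩ Wendy ∩ Callum ∩ Chen ∩ Nadia: 08:10-12:35.
Those are the intersection windows.

08:10-12:35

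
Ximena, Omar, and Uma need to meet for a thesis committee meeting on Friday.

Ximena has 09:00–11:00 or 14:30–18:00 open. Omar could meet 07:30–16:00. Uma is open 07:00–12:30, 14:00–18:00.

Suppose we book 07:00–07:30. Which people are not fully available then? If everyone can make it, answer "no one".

Omar, Ximena

Ximena: not fully free for 07:00-07:30. Omar: not fully free for 07:00-07:30. Uma: free for 07:00-07:30.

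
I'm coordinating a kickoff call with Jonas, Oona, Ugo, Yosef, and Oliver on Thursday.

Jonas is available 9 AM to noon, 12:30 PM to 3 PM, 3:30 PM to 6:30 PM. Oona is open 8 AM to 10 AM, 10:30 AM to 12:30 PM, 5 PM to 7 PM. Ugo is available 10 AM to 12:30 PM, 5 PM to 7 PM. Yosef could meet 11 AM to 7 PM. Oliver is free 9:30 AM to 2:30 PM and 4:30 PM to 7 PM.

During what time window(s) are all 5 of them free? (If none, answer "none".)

Jonas ∩ Oona: 09:00-10:00, 10:30-12:00, 17:00-18:30.
Jonas ∩ Oona ∩ Ugo: 10:30-12:00, 17:00-18:30.
Jonas ∩ Oona ∩ Ugo ∩ Yosef: 11:00-12:00, 17:00-18:30.
Jonas ∩ Oona ∩ Ugo ∩ Yosef ∩ Oliver: 11:00-12:00, 17:00-18:30.

11:00-12:00, 17:00-18:30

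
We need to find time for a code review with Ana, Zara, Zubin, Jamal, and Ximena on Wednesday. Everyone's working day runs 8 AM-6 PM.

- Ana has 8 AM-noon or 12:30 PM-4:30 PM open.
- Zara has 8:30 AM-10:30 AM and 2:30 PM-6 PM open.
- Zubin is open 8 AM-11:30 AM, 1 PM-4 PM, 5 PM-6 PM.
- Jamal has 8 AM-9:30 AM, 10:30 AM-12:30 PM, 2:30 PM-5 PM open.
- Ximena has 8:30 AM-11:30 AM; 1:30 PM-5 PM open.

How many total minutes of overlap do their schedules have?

Ana ∩ Zara: 08:30-10:30, 14:30-16:30.
Ana ∩ Zara ∩ Zubin: 08:30-10:30, 14:30-16:00.
Ana ∩ Zara ∩ Zubin ∩ Jamal: 08:30-09:30, 14:30-16:00.
Ana ∩ Zara ∩ Zubin ∩ Jamal ∩ Ximena: 08:30-09:30, 14:30-16:00.
Summing the common windows: 60 + 90 = 150 minutes.

150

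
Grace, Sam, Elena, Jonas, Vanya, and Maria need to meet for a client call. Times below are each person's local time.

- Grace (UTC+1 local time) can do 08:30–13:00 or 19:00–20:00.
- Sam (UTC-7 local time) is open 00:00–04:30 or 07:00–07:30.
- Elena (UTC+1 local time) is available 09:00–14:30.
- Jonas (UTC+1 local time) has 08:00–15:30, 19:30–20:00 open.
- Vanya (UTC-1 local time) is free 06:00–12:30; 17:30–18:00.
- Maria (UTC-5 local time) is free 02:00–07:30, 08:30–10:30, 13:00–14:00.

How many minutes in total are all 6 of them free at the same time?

210

Grace in UTC: 07:30-12:00, 18:00-19:00 (subtract 1h to convert from UTC+1).
Sam in UTC: 07:00-11:30, 14:00-14:30 (add 7h to convert from UTC-7).
Elena in UTC: 08:00-13:30 (subtract 1h to convert from UTC+1).
Jonas in UTC: 07:00-14:30, 18:30-19:00 (subtract 1h to convert from UTC+1).
Vanya in UTC: 07:00-13:30, 18:30-19:00 (add 1h to convert from UTC-1).
Maria in UTC: 07:00-12:30, 13:30-15:30, 18:00-19:00 (add 5h to convert from UTC-5).
Grace ∩ Sam: 07:30-11:30.
Grace ∩ Sam ∩ Elena: 08:00-11:30.
Grace ∩ Sam ∩ Elena ∩ Jonas: 08:00-11:30.
Grace ∩ Sam ∩ Elena ∩ Jonas ∩ Vanya: 08:00-11:30.
Grace ∩ Sam ∩ Elena ∩ Jonas ∩ Vanya ∩ Maria: 08:00-11:30.
Those are the intersection windows.
That's a single block of 210 minutes.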